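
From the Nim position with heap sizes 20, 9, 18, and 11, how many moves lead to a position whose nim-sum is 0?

1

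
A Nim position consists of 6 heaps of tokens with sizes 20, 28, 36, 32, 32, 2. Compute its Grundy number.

46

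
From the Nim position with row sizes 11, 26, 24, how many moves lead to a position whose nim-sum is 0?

Nim-sum: 11 XOR 26 XOR 24 = 9.
The overall nim-sum is X = 9. A row of size p has a winning move iff p XOR X < p (reduce it to p XOR X).
  11: 11 XOR 9 = 2 < 11 — winning move (to 2).
  26: 26 XOR 9 = 19 < 26 — winning move (to 19).
  24: 24 XOR 9 = 17 < 24 — winning move (to 17).
That gives 3 winning moves.

3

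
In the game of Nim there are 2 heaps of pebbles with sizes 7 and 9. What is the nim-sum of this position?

14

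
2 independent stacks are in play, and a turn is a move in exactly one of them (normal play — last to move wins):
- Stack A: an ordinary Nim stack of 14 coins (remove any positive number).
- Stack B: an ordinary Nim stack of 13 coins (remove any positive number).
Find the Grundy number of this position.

3

Stack A is a plain Nim stack of size 14, so its Grundy value is 14.
Stack B is a plain Nim stack of size 13, so its Grundy value is 13.
The value of a disjunctive sum is the nim-sum of the parts.
Combined value = 14 ⊕ 13 = 3.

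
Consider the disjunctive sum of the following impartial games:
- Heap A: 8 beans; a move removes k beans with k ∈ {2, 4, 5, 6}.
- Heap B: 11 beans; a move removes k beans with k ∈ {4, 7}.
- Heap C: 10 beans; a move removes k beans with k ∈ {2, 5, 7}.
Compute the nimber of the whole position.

0

Build the Grundy sequence for heap A with g(k) = mex{g(k−s) : s ∈ {2, 4, 5, 6}, s ≤ k}:
k:     0  1  2  3  4  5  6  7  8
g(k):  0  0  1  1  2  2  3  3  0
So g(8) = 0.
For heap B, compute g(0), g(1), … with moves {4, 7}:
k:     0  1  2  3  4  5  6  7  8  9 10 11
g(k):  0  0  0  0  1  1  1  1  2  2  2  0
So g(11) = 0.
Build the Grundy sequence for heap C with g(k) = mex{g(k−s) : s ∈ {2, 5, 7}, s ≤ k}:
k:     0  1  2  3  4  5  6  7  8  9 10
g(k):  0  0  1  1  0  2  1  3  2  2  0
So g(10) = 0.
The value of a disjunctive sum is the nim-sum of the parts.
Combined value = 0 ⊕ 0 ⊕ 0 = 0.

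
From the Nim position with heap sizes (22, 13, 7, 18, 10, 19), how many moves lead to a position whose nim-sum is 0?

Nim-sum: 22 ⊕ 13 ⊕ 7 ⊕ 18 ⊕ 10 ⊕ 19 = 23.
The overall nim-sum is X = 23. A heap of size p has a winning move iff p XOR X < p (reduce it to p XOR X).
  22: 22 XOR 23 = 1 < 22 — winning move (to 1).
  13: 13 XOR 23 = 26 ≥ 13 — no move.
  7: 7 XOR 23 = 16 ≥ 7 — no move.
  18: 18 XOR 23 = 5 < 18 — winning move (to 5).
  10: 10 XOR 23 = 29 ≥ 10 — no move.
  19: 19 XOR 23 = 4 < 19 — winning move (to 4).
That gives 3 winning moves.

3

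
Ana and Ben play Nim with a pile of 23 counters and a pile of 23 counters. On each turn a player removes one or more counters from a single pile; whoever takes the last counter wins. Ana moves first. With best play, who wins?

Ben wins

Write each in binary and XOR column by column:
  10111  (23)
  10111  (23)
  -----
  00000  (0)
The nim-sum is 0, so this is a P-position: the player to move is in a losing position under optimal play; Ana is about to move from it and so loses — Ben wins.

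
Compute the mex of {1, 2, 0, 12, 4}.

The values 0, 1, 2 are all present; 3 is the first non-negative integer missing from the set.

3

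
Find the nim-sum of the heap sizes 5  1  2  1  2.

5

Compute the nim-sum pairwise:
5 XOR 1 = 4
4 XOR 2 = 6
6 XOR 1 = 7
7 XOR 2 = 5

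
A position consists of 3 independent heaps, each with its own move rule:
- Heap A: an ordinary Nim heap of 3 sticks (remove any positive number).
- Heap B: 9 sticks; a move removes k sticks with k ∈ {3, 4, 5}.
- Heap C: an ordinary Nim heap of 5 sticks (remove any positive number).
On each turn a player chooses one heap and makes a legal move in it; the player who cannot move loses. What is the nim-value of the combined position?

6

Heap A is a plain Nim heap of size 3, so its Grundy value is 3.
Grundy values for heap B (subtraction set {3, 4, 5}):
g(0) = mex{} = 0
g(1) = mex{} = 0
g(2) = mex{} = 0
g(3) = mex{0} = 1
g(4) = mex{0} = 1
g(5) = mex{0} = 1
g(6) = mex{0,1} = 2
g(7) = mex{0,1} = 2
g(8) = mex{1} = 0
g(9) = mex{1,2} = 0
So g(9) = 0.
Heap C is a plain Nim heap of size 5, so its Grundy value is 5.
The value of a disjunctive sum is the nim-sum of the parts.
Combined value = 3 XOR 0 XOR 5 = 6.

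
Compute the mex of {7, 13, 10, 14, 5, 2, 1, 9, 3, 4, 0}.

The values 0, 1, 2, 3, 4, 5 are all present; 6 is the first non-negative integer missing from the set.

6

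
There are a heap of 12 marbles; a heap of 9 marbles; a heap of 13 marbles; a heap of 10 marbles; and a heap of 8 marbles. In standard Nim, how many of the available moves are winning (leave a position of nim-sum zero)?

Compute the nim-sum pairwise:
12 XOR 9 = 5
5 XOR 13 = 8
8 XOR 10 = 2
2 XOR 8 = 10
The overall nim-sum is X = 10. A heap of size p has a winning move iff p XOR X < p (reduce it to p XOR X).
  12: 12 XOR 10 = 6 < 12 — winning move (to 6).
  9: 9 XOR 10 = 3 < 9 — winning move (to 3).
  13: 13 XOR 10 = 7 < 13 — winning move (to 7).
  10: 10 XOR 10 = 0 < 10 — winning move (to 0).
  8: 8 XOR 10 = 2 < 8 — winning move (to 2).
That gives 5 winning moves.

5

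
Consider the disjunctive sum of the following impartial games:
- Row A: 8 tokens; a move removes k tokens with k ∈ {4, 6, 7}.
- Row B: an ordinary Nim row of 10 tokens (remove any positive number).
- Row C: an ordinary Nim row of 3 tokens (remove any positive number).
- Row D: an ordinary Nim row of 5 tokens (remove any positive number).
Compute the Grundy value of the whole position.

14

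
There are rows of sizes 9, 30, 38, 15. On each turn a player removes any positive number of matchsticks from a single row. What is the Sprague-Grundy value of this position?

62

Compute the nim-sum pairwise:
9 XOR 30 = 23
23 XOR 38 = 49
49 XOR 15 = 62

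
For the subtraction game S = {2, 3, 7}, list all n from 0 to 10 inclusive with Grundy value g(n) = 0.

Grundy values for subtraction set {2, 3, 7}:
g(0) = mex{} = 0
g(1) = mex{} = 0
g(2) = mex{0} = 1
g(3) = mex{0} = 1
g(4) = mex{0,1} = 2
g(5) = mex{1} = 0
g(6) = mex{1,2} = 0
g(7) = mex{0,2} = 1
g(8) = mex{0} = 1
g(9) = mex{0,1} = 2
g(10) = mex{1} = 0
The P-positions (g = 0) in 0..10 are 0, 1, 5, 6, 10.

0, 1, 5, 6, 10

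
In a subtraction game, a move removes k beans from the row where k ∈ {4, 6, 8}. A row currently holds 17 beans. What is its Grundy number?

Grundy values for subtraction set {4, 6, 8}:
k:     0  1  2  3  4  5  6  7  8  9 10 11 12 13 14 15 16 17
g(k):  0  0  0  0  1  1  1  1  2  2  2  2  0  0  0  0  1  1
So g(17) = 1.

1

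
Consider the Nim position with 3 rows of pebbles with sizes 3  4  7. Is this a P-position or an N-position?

P-position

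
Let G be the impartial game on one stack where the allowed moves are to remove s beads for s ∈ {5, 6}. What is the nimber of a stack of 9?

1

Build the Grundy sequence with g(k) = mex{g(k−s) : s ∈ {5, 6}, s ≤ k}:
k:     0  1  2  3  4  5  6  7  8  9
g(k):  0  0  0  0  0  1  1  1  1  1
So g(9) = 1.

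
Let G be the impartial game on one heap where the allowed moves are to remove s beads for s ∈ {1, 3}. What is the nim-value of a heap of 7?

1

Grundy values for subtraction set {1, 3}:
g(0) = mex{} = 0
g(1) = mex{0} = 1
g(2) = mex{1} = 0
g(3) = mex{0} = 1
g(4) = mex{1} = 0
g(5) = mex{0} = 1
g(6) = mex{1} = 0
g(7) = mex{0} = 1
So g(7) = 1.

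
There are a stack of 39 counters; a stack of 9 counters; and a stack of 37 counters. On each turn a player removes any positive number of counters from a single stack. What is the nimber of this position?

11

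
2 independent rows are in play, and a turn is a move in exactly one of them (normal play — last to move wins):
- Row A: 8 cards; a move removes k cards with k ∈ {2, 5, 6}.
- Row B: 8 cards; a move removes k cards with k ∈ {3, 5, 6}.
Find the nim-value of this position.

2

Build the Grundy sequence for row A with g(k) = mex{g(k−s) : s ∈ {2, 5, 6}, s ≤ k}:
k:     0  1  2  3  4  5  6  7  8
g(k):  0  0  1  1  0  2  1  3  0
So g(8) = 0.
Grundy values for row B (subtraction set {3, 5, 6}):
k:     0  1  2  3  4  5  6  7  8
g(k):  0  0  0  1  1  1  2  2  2
So g(8) = 2.
The value of a disjunctive sum is the nim-sum of the parts.
Combined value = 0 XOR 2 = 2.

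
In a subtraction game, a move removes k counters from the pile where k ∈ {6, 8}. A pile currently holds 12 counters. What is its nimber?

Grundy values for subtraction set {6, 8}:
k:     0  1  2  3  4  5  6  7  8  9 10 11 12
g(k):  0  0  0  0  0  0  1  1  1  1  1  1  2
So g(12) = 2.

2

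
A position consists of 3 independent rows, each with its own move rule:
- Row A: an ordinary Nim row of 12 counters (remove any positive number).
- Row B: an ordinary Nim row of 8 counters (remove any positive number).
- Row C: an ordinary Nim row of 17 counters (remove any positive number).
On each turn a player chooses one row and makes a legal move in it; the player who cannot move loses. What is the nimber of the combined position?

21

Row A is a plain Nim row of size 12, so its Grundy value is 12.
Row B is a plain Nim row of size 8, so its Grundy value is 8.
Row C is a plain Nim row of size 17, so its Grundy value is 17.
By the Sprague-Grundy theorem, the Grundy value of a sum of independent games is the XOR of the component values.
Combined value = 12 ⊕ 8 ⊕ 17 = 21.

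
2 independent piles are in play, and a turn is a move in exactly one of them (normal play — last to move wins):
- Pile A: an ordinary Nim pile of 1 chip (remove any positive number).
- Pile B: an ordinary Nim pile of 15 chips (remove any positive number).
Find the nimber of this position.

Pile A is a plain Nim pile of size 1, so its Grundy value is 1.
Pile B is a plain Nim pile of size 15, so its Grundy value is 15.
By the Sprague-Grundy theorem, the Grundy value of a sum of independent games is the XOR of the component values.
Combined value = 1 XOR 15 = 14.

14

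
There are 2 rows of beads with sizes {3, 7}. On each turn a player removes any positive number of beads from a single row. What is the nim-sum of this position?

Bitwise XOR of the heap sizes:
  011  (3)
  111  (7)
  ---
  100  (4)

4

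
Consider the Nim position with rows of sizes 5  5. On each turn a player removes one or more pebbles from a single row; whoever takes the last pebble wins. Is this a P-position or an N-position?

P-position

Compute the nim-sum pairwise:
5 XOR 5 = 0
The nim-sum is 0, so this is a P-position: the player to move is in a losing position under optimal play.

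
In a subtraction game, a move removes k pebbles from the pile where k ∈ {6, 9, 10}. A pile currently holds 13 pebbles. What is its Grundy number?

2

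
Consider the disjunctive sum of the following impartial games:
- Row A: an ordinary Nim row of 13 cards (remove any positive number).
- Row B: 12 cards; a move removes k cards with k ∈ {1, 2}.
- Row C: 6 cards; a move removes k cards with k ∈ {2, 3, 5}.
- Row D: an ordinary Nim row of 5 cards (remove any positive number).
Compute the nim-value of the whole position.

Row A is a plain Nim row of size 13, so its Grundy value is 13.
Grundy values for row B (subtraction set {1, 2}):
g(0) = mex{} = 0
g(1) = mex{0} = 1
g(2) = mex{0,1} = 2
g(3) = mex{1,2} = 0
g(4) = mex{0,2} = 1
g(5) = mex{0,1} = 2
g(6) = mex{1,2} = 0
g(7) = mex{0,2} = 1
g(8) = mex{0,1} = 2
g(9) = mex{1,2} = 0
g(10) = mex{0,2} = 1
g(11) = mex{0,1} = 2
g(12) = mex{1,2} = 0
So g(12) = 0.
For row C, compute g(0), g(1), … with moves {2, 3, 5}:
g(0) = mex{} = 0
g(1) = mex{} = 0
g(2) = mex{0} = 1
g(3) = mex{0} = 1
g(4) = mex{0,1} = 2
g(5) = mex{0,1} = 2
g(6) = mex{0,1,2} = 3
So g(6) = 3.
Row D is a plain Nim row of size 5, so its Grundy value is 5.
The value of a disjunctive sum is the nim-sum of the parts.
Combined value = 13 XOR 0 XOR 3 XOR 5 = 11.

11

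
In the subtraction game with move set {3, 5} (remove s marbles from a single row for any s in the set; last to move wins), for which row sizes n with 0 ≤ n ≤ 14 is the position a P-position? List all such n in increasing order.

0, 1, 2, 8, 9, 10

Grundy values for subtraction set {3, 5}:
k:     0  1  2  3  4  5  6  7  8  9 10 11 12 13 14
g(k):  0  0  0  1  1  1  2  2  0  0  0  1  1  1  2
The P-positions (g = 0) in 0..14 are 0, 1, 2, 8, 9, 10.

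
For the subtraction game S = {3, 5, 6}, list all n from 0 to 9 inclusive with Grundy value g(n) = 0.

0, 1, 2, 9

Compute g(0), g(1), … for moves {3, 5, 6}:
g(0) = mex{} = 0
g(1) = mex{} = 0
g(2) = mex{} = 0
g(3) = mex{0} = 1
g(4) = mex{0} = 1
g(5) = mex{0} = 1
g(6) = mex{0,1} = 2
g(7) = mex{0,1} = 2
g(8) = mex{0,1} = 2
g(9) = mex{1,2} = 0
The P-positions (g = 0) in 0..9 are 0, 1, 2, 9.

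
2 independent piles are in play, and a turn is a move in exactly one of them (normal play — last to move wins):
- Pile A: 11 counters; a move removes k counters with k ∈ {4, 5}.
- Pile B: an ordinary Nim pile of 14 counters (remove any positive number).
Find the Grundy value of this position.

14

Grundy values for pile A (subtraction set {4, 5}):
k:     0  1  2  3  4  5  6  7  8  9 10 11
g(k):  0  0  0  0  1  1  1  1  2  0  0  0
So g(11) = 0.
Pile B is a plain Nim pile of size 14, so its Grundy value is 14.
The value of a disjunctive sum is the nim-sum of the parts.
Combined value = 0 ⊕ 14 = 14.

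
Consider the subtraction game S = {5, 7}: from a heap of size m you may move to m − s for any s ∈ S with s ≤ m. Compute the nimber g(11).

Grundy values for subtraction set {5, 7}:
g(0) = mex{} = 0
g(1) = mex{} = 0
g(2) = mex{} = 0
g(3) = mex{} = 0
g(4) = mex{} = 0
g(5) = mex{0} = 1
g(6) = mex{0} = 1
g(7) = mex{0} = 1
g(8) = mex{0} = 1
g(9) = mex{0} = 1
g(10) = mex{0,1} = 2
g(11) = mex{0,1} = 2
So g(11) = 2.

2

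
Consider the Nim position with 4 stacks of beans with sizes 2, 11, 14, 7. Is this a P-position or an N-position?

P-position

Nim-sum: 2 ^ 11 ^ 14 ^ 7 = 0.
The nim-sum is 0, so this is a P-position: the player to move is in a losing position under optimal play.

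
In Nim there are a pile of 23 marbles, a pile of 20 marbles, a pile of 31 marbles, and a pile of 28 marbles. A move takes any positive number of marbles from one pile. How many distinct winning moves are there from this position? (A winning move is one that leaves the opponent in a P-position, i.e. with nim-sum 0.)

0

Write each in binary and XOR column by column:
  10111  (23)
  10100  (20)
  11111  (31)
  11100  (28)
  -----
  00000  (0)
The nim-sum is already 0, so every move leaves a nonzero nim-sum — there are no winning moves.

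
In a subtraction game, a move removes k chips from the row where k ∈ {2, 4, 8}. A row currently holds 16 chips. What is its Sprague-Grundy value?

Grundy values for subtraction set {2, 4, 8}:
k:     0  1  2  3  4  5  6  7  8  9 10 11 12 13 14 15 16
g(k):  0  0  1  1  2  2  0  0  1  1  2  2  0  0  1  1  2
So g(16) = 2.

2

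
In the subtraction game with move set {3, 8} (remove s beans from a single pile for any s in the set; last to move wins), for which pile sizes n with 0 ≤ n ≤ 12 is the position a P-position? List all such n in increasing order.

0, 1, 2, 6, 7, 11, 12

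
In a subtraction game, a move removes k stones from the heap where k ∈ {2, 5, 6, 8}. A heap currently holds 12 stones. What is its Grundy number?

2

Build the Grundy sequence with g(k) = mex{g(k−s) : s ∈ {2, 5, 6, 8}, s ≤ k}:
g(0) = mex{} = 0
g(1) = mex{} = 0
g(2) = mex{0} = 1
g(3) = mex{0} = 1
g(4) = mex{1} = 0
g(5) = mex{0,1} = 2
g(6) = mex{0} = 1
g(7) = mex{0,1,2} = 3
g(8) = mex{0,1} = 2
g(9) = mex{0,1,3} = 2
g(10) = mex{0,1,2} = 3
g(11) = mex{1,2} = 0
g(12) = mex{0,1,3} = 2
So g(12) = 2.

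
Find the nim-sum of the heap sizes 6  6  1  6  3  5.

1

Compute the nim-sum pairwise:
6 ^ 6 = 0
0 ^ 1 = 1
1 ^ 6 = 7
7 ^ 3 = 4
4 ^ 5 = 1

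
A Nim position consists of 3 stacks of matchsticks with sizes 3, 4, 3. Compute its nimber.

4

Compute the nim-sum pairwise:
3 ^ 4 = 7
7 ^ 3 = 4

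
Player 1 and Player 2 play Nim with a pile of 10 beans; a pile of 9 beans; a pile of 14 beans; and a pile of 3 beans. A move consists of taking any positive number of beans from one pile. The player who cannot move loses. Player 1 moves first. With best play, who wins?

Compute the nim-sum pairwise:
10 ^ 9 = 3
3 ^ 14 = 13
13 ^ 3 = 14
The nim-sum is 14 ≠ 0, so this is an N-position: the player to move can win; Player 1 has a winning move.

Player 1 wins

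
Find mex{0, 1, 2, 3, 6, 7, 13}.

4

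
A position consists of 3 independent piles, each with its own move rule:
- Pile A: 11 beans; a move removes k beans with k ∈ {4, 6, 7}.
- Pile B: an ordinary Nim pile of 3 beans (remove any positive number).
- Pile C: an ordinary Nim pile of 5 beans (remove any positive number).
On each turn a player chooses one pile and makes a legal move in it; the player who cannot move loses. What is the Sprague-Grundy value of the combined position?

6

Build the Grundy sequence for pile A with g(k) = mex{g(k−s) : s ∈ {4, 6, 7}, s ≤ k}:
g(0) = mex{} = 0
g(1) = mex{} = 0
g(2) = mex{} = 0
g(3) = mex{} = 0
g(4) = mex{0} = 1
g(5) = mex{0} = 1
g(6) = mex{0} = 1
g(7) = mex{0} = 1
g(8) = mex{0,1} = 2
g(9) = mex{0,1} = 2
g(10) = mex{0,1} = 2
g(11) = mex{1} = 0
So g(11) = 0.
Pile B is a plain Nim pile of size 3, so its Grundy value is 3.
Pile C is a plain Nim pile of size 5, so its Grundy value is 5.
The value of a disjunctive sum is the nim-sum of the parts.
Combined value = 0 ⊕ 3 ⊕ 5 = 6.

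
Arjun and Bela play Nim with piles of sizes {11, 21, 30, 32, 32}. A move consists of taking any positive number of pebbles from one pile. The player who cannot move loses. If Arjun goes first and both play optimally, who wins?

Nim-sum: 11 ⊕ 21 ⊕ 30 ⊕ 32 ⊕ 32 = 0.
The nim-sum is 0, so this is a P-position: the player to move is in a losing position under optimal play; Arjun is about to move from it and so loses — Bela wins.

Bela wins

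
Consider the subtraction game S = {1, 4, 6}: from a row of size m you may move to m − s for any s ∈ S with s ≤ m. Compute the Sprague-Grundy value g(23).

1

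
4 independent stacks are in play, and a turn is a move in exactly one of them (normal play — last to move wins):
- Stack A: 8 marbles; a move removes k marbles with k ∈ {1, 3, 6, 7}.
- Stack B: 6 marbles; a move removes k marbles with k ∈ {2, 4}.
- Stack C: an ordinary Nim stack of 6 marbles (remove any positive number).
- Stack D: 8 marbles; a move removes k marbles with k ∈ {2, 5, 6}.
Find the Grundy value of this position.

For stack A, compute g(0), g(1), … with moves {1, 3, 6, 7}:
k:     0  1  2  3  4  5  6  7  8
g(k):  0  1  0  1  0  1  2  3  2
So g(8) = 2.
Build the Grundy sequence for stack B with g(k) = mex{g(k−s) : s ∈ {2, 4}, s ≤ k}:
g(0) = mex{} = 0
g(1) = mex{} = 0
g(2) = mex{0} = 1
g(3) = mex{0} = 1
g(4) = mex{0,1} = 2
g(5) = mex{0,1} = 2
g(6) = mex{1,2} = 0
So g(6) = 0.
Stack C is a plain Nim stack of size 6, so its Grundy value is 6.
Grundy values for stack D (subtraction set {2, 5, 6}):
k:     0  1  2  3  4  5  6  7  8
g(k):  0  0  1  1  0  2  1  3  0
So g(8) = 0.
The value of a disjunctive sum is the nim-sum of the parts.
Combined value = 2 XOR 0 XOR 6 XOR 0 = 4.

4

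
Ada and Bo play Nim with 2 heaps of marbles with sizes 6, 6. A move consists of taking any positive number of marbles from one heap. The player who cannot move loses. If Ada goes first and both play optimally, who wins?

Bo wins

Bitwise XOR of the heap sizes:
  110  (6)
  110  (6)
  ---
  000  (0)
The nim-sum is 0, so this is a P-position: the player to move is in a losing position under optimal play; Ada is about to move from it and so loses — Bo wins.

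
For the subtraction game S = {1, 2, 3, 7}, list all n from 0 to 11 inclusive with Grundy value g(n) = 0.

Grundy values for subtraction set {1, 2, 3, 7}:
g(0) = mex{} = 0
g(1) = mex{0} = 1
g(2) = mex{0,1} = 2
g(3) = mex{0,1,2} = 3
g(4) = mex{1,2,3} = 0
g(5) = mex{0,2,3} = 1
g(6) = mex{0,1,3} = 2
g(7) = mex{0,1,2} = 3
g(8) = mex{1,2,3} = 0
g(9) = mex{0,2,3} = 1
g(10) = mex{0,1,3} = 2
g(11) = mex{0,1,2} = 3
The P-positions (g = 0) in 0..11 are 0, 4, 8.

0, 4, 8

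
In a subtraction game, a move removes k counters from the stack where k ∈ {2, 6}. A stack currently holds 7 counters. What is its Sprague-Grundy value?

Build the Grundy sequence with g(k) = mex{g(k−s) : s ∈ {2, 6}, s ≤ k}:
k:     0  1  2  3  4  5  6  7
g(k):  0  0  1  1  0  0  1  1
So g(7) = 1.

1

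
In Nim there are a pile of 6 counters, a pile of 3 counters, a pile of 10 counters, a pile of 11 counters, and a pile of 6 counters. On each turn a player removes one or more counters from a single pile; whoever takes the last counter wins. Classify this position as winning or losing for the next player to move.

Write each in binary and XOR column by column:
  0110  (6)
  0011  (3)
  1010  (10)
  1011  (11)
  0110  (6)
  ----
  0010  (2)
The nim-sum is 2 ≠ 0, so this is an N-position: the player to move can win.

Winning position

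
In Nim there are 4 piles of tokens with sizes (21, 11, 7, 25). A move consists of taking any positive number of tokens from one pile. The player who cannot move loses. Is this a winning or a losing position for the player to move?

Losing position

Bitwise XOR of the heap sizes:
  10101  (21)
  01011  (11)
  00111  (7)
  11001  (25)
  -----
  00000  (0)
The nim-sum is 0, so this is a P-position: the player to move is in a losing position under optimal play.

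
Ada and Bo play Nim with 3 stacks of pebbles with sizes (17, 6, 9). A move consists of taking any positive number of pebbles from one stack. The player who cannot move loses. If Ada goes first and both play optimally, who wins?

Ada wins

Nim-sum: 17 ⊕ 6 ⊕ 9 = 30.
The nim-sum is 30 ≠ 0, so this is an N-position: the player to move can win; Ada has a winning move.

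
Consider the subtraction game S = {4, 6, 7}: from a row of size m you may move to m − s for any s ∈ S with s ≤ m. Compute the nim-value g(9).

Grundy values for subtraction set {4, 6, 7}:
g(0) = mex{} = 0
g(1) = mex{} = 0
g(2) = mex{} = 0
g(3) = mex{} = 0
g(4) = mex{0} = 1
g(5) = mex{0} = 1
g(6) = mex{0} = 1
g(7) = mex{0} = 1
g(8) = mex{0,1} = 2
g(9) = mex{0,1} = 2
So g(9) = 2.

2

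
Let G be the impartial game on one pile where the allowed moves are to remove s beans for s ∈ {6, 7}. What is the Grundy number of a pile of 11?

1

Build the Grundy sequence with g(k) = mex{g(k−s) : s ∈ {6, 7}, s ≤ k}:
k:     0  1  2  3  4  5  6  7  8  9 10 11
g(k):  0  0  0  0  0  0  1  1  1  1  1  1
So g(11) = 1.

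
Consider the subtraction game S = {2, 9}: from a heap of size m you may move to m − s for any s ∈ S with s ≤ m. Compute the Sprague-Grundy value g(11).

0

Compute g(0), g(1), … for moves {2, 9}:
k:     0  1  2  3  4  5  6  7  8  9 10 11
g(k):  0  0  1  1  0  0  1  1  0  2  1  0
So g(11) = 0.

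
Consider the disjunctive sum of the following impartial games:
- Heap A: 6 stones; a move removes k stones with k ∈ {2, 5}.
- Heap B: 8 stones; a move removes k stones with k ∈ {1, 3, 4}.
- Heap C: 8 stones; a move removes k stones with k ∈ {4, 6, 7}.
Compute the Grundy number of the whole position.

For heap A, compute g(0), g(1), … with moves {2, 5}:
k:     0  1  2  3  4  5  6
g(k):  0  0  1  1  0  2  1
So g(6) = 1.
Build the Grundy sequence for heap B with g(k) = mex{g(k−s) : s ∈ {1, 3, 4}, s ≤ k}:
g(0) = mex{} = 0
g(1) = mex{0} = 1
g(2) = mex{1} = 0
g(3) = mex{0} = 1
g(4) = mex{0,1} = 2
g(5) = mex{0,1,2} = 3
g(6) = mex{0,1,3} = 2
g(7) = mex{1,2} = 0
g(8) = mex{0,2,3} = 1
So g(8) = 1.
Build the Grundy sequence for heap C with g(k) = mex{g(k−s) : s ∈ {4, 6, 7}, s ≤ k}:
g(0) = mex{} = 0
g(1) = mex{} = 0
g(2) = mex{} = 0
g(3) = mex{} = 0
g(4) = mex{0} = 1
g(5) = mex{0} = 1
g(6) = mex{0} = 1
g(7) = mex{0} = 1
g(8) = mex{0,1} = 2
So g(8) = 2.
By the Sprague-Grundy theorem, the Grundy value of a sum of independent games is the XOR of the component values.
Combined value = 1 ⊕ 1 ⊕ 2 = 2.

2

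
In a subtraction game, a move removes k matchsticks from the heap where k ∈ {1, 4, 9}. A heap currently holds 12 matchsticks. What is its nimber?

0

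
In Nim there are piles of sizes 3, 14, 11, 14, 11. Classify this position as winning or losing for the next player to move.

Nim-sum: 3 XOR 14 XOR 11 XOR 14 XOR 11 = 3.
The nim-sum is 3 ≠ 0, so this is an N-position: the player to move can win.

Winning position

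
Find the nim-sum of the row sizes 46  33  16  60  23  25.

45

Write each in binary and XOR column by column:
  101110  (46)
  100001  (33)
  010000  (16)
  111100  (60)
  010111  (23)
  011001  (25)
  ------
  101101  (45)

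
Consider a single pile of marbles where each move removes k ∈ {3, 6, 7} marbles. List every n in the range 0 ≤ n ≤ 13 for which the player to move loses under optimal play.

0, 1, 2, 10, 11, 12

Build the Grundy sequence with g(k) = mex{g(k−s) : s ∈ {3, 6, 7}, s ≤ k}:
k:     0  1  2  3  4  5  6  7  8  9 10 11 12 13
g(k):  0  0  0  1  1  1  2  2  2  3  0  0  0  1
The P-positions (g = 0) in 0..13 are 0, 1, 2, 10, 11, 12.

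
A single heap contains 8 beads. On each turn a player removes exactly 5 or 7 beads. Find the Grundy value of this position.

1

Compute g(0), g(1), … for moves {5, 7}:
g(0) = mex{} = 0
g(1) = mex{} = 0
g(2) = mex{} = 0
g(3) = mex{} = 0
g(4) = mex{} = 0
g(5) = mex{0} = 1
g(6) = mex{0} = 1
g(7) = mex{0} = 1
g(8) = mex{0} = 1
So g(8) = 1.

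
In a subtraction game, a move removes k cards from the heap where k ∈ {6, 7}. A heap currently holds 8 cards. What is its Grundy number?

Grundy values for subtraction set {6, 7}:
k:     0  1  2  3  4  5  6  7  8
g(k):  0  0  0  0  0  0  1  1  1
So g(8) = 1.

1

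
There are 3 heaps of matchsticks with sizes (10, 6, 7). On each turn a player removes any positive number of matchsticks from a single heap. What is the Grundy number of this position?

Nim-sum: 10 XOR 6 XOR 7 = 11.

11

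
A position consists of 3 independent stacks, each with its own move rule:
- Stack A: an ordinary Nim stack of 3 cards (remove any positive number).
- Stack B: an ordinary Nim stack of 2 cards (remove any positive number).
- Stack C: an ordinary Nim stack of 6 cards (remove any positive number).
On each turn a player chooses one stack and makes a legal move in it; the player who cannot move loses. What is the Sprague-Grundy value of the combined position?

7

Stack A is a plain Nim stack of size 3, so its Grundy value is 3.
Stack B is a plain Nim stack of size 2, so its Grundy value is 2.
Stack C is a plain Nim stack of size 6, so its Grundy value is 6.
By the Sprague-Grundy theorem, the Grundy value of a sum of independent games is the XOR of the component values.
Combined value = 3 ⊕ 2 ⊕ 6 = 7.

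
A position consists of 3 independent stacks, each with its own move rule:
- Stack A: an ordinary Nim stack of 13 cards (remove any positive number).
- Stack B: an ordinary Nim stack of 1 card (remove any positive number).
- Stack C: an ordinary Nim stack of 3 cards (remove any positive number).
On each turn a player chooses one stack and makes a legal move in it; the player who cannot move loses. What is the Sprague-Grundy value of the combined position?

Stack A is a plain Nim stack of size 13, so its Grundy value is 13.
Stack B is a plain Nim stack of size 1, so its Grundy value is 1.
Stack C is a plain Nim stack of size 3, so its Grundy value is 3.
The value of a disjunctive sum is the nim-sum of the parts.
Combined value = 13 ⊕ 1 ⊕ 3 = 15.

15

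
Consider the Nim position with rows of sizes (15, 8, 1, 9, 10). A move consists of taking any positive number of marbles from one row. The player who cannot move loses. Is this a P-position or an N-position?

N-position

Nim-sum: 15 ^ 8 ^ 1 ^ 9 ^ 10 = 5.
The nim-sum is 5 ≠ 0, so this is an N-position: the player to move can win.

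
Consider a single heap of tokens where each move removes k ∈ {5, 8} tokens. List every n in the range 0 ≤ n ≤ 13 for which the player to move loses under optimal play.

0, 1, 2, 3, 4, 13

Build the Grundy sequence with g(k) = mex{g(k−s) : s ∈ {5, 8}, s ≤ k}:
g(0) = mex{} = 0
g(1) = mex{} = 0
g(2) = mex{} = 0
g(3) = mex{} = 0
g(4) = mex{} = 0
g(5) = mex{0} = 1
g(6) = mex{0} = 1
g(7) = mex{0} = 1
g(8) = mex{0} = 1
g(9) = mex{0} = 1
g(10) = mex{0,1} = 2
g(11) = mex{0,1} = 2
g(12) = mex{0,1} = 2
g(13) = mex{1} = 0
The P-positions (g = 0) in 0..13 are 0, 1, 2, 3, 4, 13.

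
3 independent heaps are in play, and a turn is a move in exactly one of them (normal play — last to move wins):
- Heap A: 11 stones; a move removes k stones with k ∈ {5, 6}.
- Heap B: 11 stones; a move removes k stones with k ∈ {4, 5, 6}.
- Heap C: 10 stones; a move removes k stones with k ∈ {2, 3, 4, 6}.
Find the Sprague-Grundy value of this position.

1

For heap A, compute g(0), g(1), … with moves {5, 6}:
k:     0  1  2  3  4  5  6  7  8  9 10 11
g(k):  0  0  0  0  0  1  1  1  1  1  2  0
So g(11) = 0.
Grundy values for heap B (subtraction set {4, 5, 6}):
g(0) = mex{} = 0
g(1) = mex{} = 0
g(2) = mex{} = 0
g(3) = mex{} = 0
g(4) = mex{0} = 1
g(5) = mex{0} = 1
g(6) = mex{0} = 1
g(7) = mex{0} = 1
g(8) = mex{0,1} = 2
g(9) = mex{0,1} = 2
g(10) = mex{1} = 0
g(11) = mex{1} = 0
So g(11) = 0.
Build the Grundy sequence for heap C with g(k) = mex{g(k−s) : s ∈ {2, 3, 4, 6}, s ≤ k}:
k:     0  1  2  3  4  5  6  7  8  9 10
g(k):  0  0  1  1  2  2  3  3  0  0  1
So g(10) = 1.
By the Sprague-Grundy theorem, the Grundy value of a sum of independent games is the XOR of the component values.
Combined value = 0 ⊕ 0 ⊕ 1 = 1.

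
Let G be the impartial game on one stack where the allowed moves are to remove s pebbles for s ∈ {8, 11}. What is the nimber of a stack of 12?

Compute g(0), g(1), … for moves {8, 11}:
g(0) = mex{} = 0
g(1) = mex{} = 0
g(2) = mex{} = 0
g(3) = mex{} = 0
g(4) = mex{} = 0
g(5) = mex{} = 0
g(6) = mex{} = 0
g(7) = mex{} = 0
g(8) = mex{0} = 1
g(9) = mex{0} = 1
g(10) = mex{0} = 1
g(11) = mex{0} = 1
g(12) = mex{0} = 1
So g(12) = 1.

1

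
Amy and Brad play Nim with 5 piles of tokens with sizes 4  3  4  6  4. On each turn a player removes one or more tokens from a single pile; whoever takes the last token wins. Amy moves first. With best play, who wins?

Amy wins

Nim-sum: 4 ⊕ 3 ⊕ 4 ⊕ 6 ⊕ 4 = 1.
The nim-sum is 1 ≠ 0, so this is an N-position: the player to move can win; Amy has a winning move.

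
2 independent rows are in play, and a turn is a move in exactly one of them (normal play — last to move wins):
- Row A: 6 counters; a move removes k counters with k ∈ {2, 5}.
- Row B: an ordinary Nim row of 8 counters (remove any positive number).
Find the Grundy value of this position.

9

For row A, compute g(0), g(1), … with moves {2, 5}:
g(0) = mex{} = 0
g(1) = mex{} = 0
g(2) = mex{0} = 1
g(3) = mex{0} = 1
g(4) = mex{1} = 0
g(5) = mex{0,1} = 2
g(6) = mex{0} = 1
So g(6) = 1.
Row B is a plain Nim row of size 8, so its Grundy value is 8.
By the Sprague-Grundy theorem, the Grundy value of a sum of independent games is the XOR of the component values.
Combined value = 1 XOR 8 = 9.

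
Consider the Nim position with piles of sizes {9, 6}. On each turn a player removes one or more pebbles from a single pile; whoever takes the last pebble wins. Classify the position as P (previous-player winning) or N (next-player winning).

N-position

Compute the nim-sum pairwise:
9 XOR 6 = 15
The nim-sum is 15 ≠ 0, so this is an N-position: the player to move can win.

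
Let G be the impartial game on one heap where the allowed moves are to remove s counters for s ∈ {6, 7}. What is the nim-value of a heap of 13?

Grundy values for subtraction set {6, 7}:
g(0) = mex{} = 0
g(1) = mex{} = 0
g(2) = mex{} = 0
g(3) = mex{} = 0
g(4) = mex{} = 0
g(5) = mex{} = 0
g(6) = mex{0} = 1
g(7) = mex{0} = 1
g(8) = mex{0} = 1
g(9) = mex{0} = 1
g(10) = mex{0} = 1
g(11) = mex{0} = 1
g(12) = mex{0,1} = 2
g(13) = mex{1} = 0
So g(13) = 0.

0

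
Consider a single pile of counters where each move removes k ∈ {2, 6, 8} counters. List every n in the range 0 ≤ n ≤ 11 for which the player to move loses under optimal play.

Compute g(0), g(1), … for moves {2, 6, 8}:
k:     0  1  2  3  4  5  6  7  8  9 10 11
g(k):  0  0  1  1  0  0  1  1  2  2  3  3
The P-positions (g = 0) in 0..11 are 0, 1, 4, 5.

0, 1, 4, 5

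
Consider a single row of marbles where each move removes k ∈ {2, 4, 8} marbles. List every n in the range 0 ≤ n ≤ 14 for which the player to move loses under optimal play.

0, 1, 6, 7, 12, 13

Grundy values for subtraction set {2, 4, 8}:
g(0) = mex{} = 0
g(1) = mex{} = 0
g(2) = mex{0} = 1
g(3) = mex{0} = 1
g(4) = mex{0,1} = 2
g(5) = mex{0,1} = 2
g(6) = mex{1,2} = 0
g(7) = mex{1,2} = 0
g(8) = mex{0,2} = 1
g(9) = mex{0,2} = 1
g(10) = mex{0,1} = 2
g(11) = mex{0,1} = 2
g(12) = mex{1,2} = 0
g(13) = mex{1,2} = 0
g(14) = mex{0,2} = 1
The P-positions (g = 0) in 0..14 are 0, 1, 6, 7, 12, 13.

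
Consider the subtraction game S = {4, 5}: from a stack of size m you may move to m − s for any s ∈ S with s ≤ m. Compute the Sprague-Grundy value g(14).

1

Grundy values for subtraction set {4, 5}:
k:     0  1  2  3  4  5  6  7  8  9 10 11 12 13 14
g(k):  0  0  0  0  1  1  1  1  2  0  0  0  0  1  1
So g(14) = 1.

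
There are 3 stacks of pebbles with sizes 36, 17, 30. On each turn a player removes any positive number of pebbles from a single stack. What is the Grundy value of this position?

Compute the nim-sum pairwise:
36 XOR 17 = 53
53 XOR 30 = 43

43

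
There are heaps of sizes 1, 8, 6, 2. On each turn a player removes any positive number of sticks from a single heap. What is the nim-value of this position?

Compute the nim-sum pairwise:
1 ^ 8 = 9
9 ^ 6 = 15
15 ^ 2 = 13

13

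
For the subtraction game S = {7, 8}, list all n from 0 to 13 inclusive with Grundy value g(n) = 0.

0, 1, 2, 3, 4, 5, 6

Compute g(0), g(1), … for moves {7, 8}:
k:     0  1  2  3  4  5  6  7  8  9 10 11 12 13
g(k):  0  0  0  0  0  0  0  1  1  1  1  1  1  1
The P-positions (g = 0) in 0..13 are 0, 1, 2, 3, 4, 5, 6.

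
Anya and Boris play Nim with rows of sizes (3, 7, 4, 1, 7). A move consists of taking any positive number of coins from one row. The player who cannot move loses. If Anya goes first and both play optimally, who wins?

Anya wins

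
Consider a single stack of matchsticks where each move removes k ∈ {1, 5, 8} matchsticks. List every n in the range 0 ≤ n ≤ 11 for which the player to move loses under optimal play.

0, 2, 4, 6

Grundy values for subtraction set {1, 5, 8}:
k:     0  1  2  3  4  5  6  7  8  9 10 11
g(k):  0  1  0  1  0  1  0  1  2  3  2  3
The P-positions (g = 0) in 0..11 are 0, 2, 4, 6.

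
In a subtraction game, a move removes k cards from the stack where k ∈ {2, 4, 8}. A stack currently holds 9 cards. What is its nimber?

1

Grundy values for subtraction set {2, 4, 8}:
k:     0  1  2  3  4  5  6  7  8  9
g(k):  0  0  1  1  2  2  0  0  1  1
So g(9) = 1.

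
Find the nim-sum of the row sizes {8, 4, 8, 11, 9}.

6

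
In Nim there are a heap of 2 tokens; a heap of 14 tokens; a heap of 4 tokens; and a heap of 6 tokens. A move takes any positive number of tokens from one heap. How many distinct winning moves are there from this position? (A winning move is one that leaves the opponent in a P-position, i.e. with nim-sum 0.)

1

Compute the nim-sum pairwise:
2 XOR 14 = 12
12 XOR 4 = 8
8 XOR 6 = 14
The overall nim-sum is X = 14. A heap of size p has a winning move iff p XOR X < p (reduce it to p XOR X).
  2: 2 XOR 14 = 12 ≥ 2 — no move.
  14: 14 XOR 14 = 0 < 14 — winning move (to 0).
  4: 4 XOR 14 = 10 ≥ 4 — no move.
  6: 6 XOR 14 = 8 ≥ 6 — no move.
That gives 1 winning move.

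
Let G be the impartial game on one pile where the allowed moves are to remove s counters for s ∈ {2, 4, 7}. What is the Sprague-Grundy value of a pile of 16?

Grundy values for subtraction set {2, 4, 7}:
k:     0  1  2  3  4  5  6  7  8  9 10 11 12 13 14 15 16
g(k):  0  0  1  1  2  2  0  3  1  0  2  1  0  2  1  0  2
So g(16) = 2.

2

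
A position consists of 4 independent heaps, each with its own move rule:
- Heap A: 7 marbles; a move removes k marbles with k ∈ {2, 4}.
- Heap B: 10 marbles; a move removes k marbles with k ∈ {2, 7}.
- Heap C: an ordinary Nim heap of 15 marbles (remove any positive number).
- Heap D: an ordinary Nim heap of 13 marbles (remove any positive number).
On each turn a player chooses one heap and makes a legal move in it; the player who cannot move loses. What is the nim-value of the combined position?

2

Build the Grundy sequence for heap A with g(k) = mex{g(k−s) : s ∈ {2, 4}, s ≤ k}:
k:     0  1  2  3  4  5  6  7
g(k):  0  0  1  1  2  2  0  0
So g(7) = 0.
For heap B, compute g(0), g(1), … with moves {2, 7}:
k:     0  1  2  3  4  5  6  7  8  9 10
g(k):  0  0  1  1  0  0  1  1  2  0  0
So g(10) = 0.
Heap C is a plain Nim heap of size 15, so its Grundy value is 15.
Heap D is a plain Nim heap of size 13, so its Grundy value is 13.
The value of a disjunctive sum is the nim-sum of the parts.
Combined value = 0 ⊕ 0 ⊕ 15 ⊕ 13 = 2.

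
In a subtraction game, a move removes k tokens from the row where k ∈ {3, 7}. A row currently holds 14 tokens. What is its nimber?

Build the Grundy sequence with g(k) = mex{g(k−s) : s ∈ {3, 7}, s ≤ k}:
g(0) = mex{} = 0
g(1) = mex{} = 0
g(2) = mex{} = 0
g(3) = mex{0} = 1
g(4) = mex{0} = 1
g(5) = mex{0} = 1
g(6) = mex{1} = 0
g(7) = mex{0,1} = 2
g(8) = mex{0,1} = 2
g(9) = mex{0} = 1
g(10) = mex{1,2} = 0
g(11) = mex{1,2} = 0
g(12) = mex{1} = 0
g(13) = mex{0} = 1
g(14) = mex{0,2} = 1
So g(14) = 1.

1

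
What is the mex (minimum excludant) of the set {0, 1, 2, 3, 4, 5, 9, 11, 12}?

6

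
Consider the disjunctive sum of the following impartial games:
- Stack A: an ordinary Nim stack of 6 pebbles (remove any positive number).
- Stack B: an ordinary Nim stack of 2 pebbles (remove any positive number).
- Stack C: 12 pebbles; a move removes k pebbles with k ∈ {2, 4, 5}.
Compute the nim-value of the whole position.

Stack A is a plain Nim stack of size 6, so its Grundy value is 6.
Stack B is a plain Nim stack of size 2, so its Grundy value is 2.
For stack C, compute g(0), g(1), … with moves {2, 4, 5}:
g(0) = mex{} = 0
g(1) = mex{} = 0
g(2) = mex{0} = 1
g(3) = mex{0} = 1
g(4) = mex{0,1} = 2
g(5) = mex{0,1} = 2
g(6) = mex{0,1,2} = 3
g(7) = mex{1,2} = 0
g(8) = mex{1,2,3} = 0
g(9) = mex{0,2} = 1
g(10) = mex{0,2,3} = 1
g(11) = mex{0,1,3} = 2
g(12) = mex{0,1} = 2
So g(12) = 2.
By the Sprague-Grundy theorem, the Grundy value of a sum of independent games is the XOR of the component values.
Combined value = 6 XOR 2 XOR 2 = 6.

6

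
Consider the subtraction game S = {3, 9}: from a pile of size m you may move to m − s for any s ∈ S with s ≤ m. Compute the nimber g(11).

1

Grundy values for subtraction set {3, 9}:
k:     0  1  2  3  4  5  6  7  8  9 10 11
g(k):  0  0  0  1  1  1  0  0  0  1  1  1
So g(11) = 1.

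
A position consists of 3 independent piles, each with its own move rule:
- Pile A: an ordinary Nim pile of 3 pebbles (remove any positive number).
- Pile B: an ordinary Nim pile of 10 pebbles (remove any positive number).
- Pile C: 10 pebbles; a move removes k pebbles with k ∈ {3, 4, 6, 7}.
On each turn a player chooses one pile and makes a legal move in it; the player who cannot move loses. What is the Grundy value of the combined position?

9

Pile A is a plain Nim pile of size 3, so its Grundy value is 3.
Pile B is a plain Nim pile of size 10, so its Grundy value is 10.
Grundy values for pile C (subtraction set {3, 4, 6, 7}):
k:     0  1  2  3  4  5  6  7  8  9 10
g(k):  0  0  0  1  1  1  2  2  2  3  0
So g(10) = 0.
The value of a disjunctive sum is the nim-sum of the parts.
Combined value = 3 XOR 10 XOR 0 = 9.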